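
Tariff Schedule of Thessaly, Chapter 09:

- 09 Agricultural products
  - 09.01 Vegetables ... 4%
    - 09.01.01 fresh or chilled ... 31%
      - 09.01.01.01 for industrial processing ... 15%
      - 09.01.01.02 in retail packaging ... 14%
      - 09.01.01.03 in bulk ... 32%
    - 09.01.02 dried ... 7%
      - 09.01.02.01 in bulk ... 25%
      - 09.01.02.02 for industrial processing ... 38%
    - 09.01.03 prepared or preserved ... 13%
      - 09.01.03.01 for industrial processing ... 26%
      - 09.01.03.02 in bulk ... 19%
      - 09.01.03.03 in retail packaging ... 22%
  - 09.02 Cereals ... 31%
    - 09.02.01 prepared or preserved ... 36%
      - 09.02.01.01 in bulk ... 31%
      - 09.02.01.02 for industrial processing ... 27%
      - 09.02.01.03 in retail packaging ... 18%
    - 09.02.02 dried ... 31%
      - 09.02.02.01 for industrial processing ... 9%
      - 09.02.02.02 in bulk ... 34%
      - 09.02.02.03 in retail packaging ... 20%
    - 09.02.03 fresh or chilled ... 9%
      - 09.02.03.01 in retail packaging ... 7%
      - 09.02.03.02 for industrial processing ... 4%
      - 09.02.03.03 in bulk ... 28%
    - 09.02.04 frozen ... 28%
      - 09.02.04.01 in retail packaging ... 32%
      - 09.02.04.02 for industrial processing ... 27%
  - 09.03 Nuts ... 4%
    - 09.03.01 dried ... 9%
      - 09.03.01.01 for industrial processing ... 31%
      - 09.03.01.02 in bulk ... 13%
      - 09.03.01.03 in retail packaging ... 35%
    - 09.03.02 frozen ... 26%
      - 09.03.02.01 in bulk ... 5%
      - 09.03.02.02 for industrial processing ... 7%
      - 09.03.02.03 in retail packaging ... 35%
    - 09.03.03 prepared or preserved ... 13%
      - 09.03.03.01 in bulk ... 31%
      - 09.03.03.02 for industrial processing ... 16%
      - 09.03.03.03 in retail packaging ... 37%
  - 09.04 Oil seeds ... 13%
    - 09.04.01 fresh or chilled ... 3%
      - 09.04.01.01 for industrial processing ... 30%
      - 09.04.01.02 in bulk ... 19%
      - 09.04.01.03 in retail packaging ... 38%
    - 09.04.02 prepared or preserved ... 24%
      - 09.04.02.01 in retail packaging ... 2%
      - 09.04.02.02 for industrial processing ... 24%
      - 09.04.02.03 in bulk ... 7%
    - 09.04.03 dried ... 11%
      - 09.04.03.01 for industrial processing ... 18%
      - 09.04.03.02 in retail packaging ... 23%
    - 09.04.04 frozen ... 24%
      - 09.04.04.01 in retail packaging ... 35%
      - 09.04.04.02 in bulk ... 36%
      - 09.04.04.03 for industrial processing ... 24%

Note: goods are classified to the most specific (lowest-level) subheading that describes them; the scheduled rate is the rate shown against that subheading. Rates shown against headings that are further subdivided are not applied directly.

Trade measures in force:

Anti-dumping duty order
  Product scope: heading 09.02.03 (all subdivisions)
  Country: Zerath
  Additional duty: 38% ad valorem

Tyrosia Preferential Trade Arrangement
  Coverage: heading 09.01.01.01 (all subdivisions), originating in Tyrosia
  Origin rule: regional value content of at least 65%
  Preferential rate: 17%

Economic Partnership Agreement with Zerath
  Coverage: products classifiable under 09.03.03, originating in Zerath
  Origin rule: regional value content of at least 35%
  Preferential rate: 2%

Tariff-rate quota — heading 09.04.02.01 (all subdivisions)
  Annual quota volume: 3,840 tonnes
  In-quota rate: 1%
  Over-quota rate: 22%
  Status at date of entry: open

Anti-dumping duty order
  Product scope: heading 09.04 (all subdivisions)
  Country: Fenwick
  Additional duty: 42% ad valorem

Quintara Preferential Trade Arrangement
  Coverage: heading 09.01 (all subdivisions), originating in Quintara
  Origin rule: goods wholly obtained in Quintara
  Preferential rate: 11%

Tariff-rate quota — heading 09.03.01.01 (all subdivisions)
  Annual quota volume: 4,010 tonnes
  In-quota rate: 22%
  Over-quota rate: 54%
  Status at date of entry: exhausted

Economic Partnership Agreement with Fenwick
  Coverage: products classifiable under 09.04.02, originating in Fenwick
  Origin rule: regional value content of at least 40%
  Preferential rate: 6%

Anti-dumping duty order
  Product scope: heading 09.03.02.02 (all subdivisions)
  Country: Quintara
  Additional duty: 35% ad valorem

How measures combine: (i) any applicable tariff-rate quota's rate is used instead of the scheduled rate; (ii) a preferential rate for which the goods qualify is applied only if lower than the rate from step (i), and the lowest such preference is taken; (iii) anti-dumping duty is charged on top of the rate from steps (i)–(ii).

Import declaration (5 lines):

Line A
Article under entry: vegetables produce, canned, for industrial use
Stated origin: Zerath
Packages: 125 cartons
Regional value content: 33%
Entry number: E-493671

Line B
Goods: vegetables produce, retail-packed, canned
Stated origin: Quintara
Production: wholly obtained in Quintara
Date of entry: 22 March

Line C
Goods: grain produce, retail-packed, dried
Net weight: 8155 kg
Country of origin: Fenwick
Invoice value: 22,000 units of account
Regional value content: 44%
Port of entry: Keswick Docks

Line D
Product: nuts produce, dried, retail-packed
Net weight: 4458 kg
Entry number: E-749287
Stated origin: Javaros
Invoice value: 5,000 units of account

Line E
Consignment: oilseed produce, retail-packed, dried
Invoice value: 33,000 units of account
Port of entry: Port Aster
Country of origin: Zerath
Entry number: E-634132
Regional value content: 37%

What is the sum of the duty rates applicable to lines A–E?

115%

Line A: vegetables → 09.01; canned → 09.01.03; for industrial use → 09.01.03.01. Scheduled 26%. Zerath agreement on 09.03.03: 09.01.03.01 not covered. → 26%.
Line B: vegetables → 09.01; canned → 09.01.03; retail-packed → 09.01.03.03. Scheduled 22%. Quintara agreement on 09.01: wholly obtained → 11% available; preferential 11%. → 11%.
Line C: grain → 09.02; dried → 09.02.02; retail-packed → 09.02.02.03. Scheduled 20%. Fenwick agreement on 09.04.02: 09.02.02.03 not covered. → 20%.
Line D: nuts → 09.03; dried → 09.03.01; retail-packed → 09.03.01.03. Scheduled 35%. No special measure applies. → 35%.
Line E: oilseed → 09.04; dried → 09.04.03; retail-packed → 09.04.03.02. Scheduled 23%. Zerath agreement on 09.03.03: 09.04.03.02 not covered. → 23%.
Sum: 26% + 11% + 20% + 35% + 23% = 115%.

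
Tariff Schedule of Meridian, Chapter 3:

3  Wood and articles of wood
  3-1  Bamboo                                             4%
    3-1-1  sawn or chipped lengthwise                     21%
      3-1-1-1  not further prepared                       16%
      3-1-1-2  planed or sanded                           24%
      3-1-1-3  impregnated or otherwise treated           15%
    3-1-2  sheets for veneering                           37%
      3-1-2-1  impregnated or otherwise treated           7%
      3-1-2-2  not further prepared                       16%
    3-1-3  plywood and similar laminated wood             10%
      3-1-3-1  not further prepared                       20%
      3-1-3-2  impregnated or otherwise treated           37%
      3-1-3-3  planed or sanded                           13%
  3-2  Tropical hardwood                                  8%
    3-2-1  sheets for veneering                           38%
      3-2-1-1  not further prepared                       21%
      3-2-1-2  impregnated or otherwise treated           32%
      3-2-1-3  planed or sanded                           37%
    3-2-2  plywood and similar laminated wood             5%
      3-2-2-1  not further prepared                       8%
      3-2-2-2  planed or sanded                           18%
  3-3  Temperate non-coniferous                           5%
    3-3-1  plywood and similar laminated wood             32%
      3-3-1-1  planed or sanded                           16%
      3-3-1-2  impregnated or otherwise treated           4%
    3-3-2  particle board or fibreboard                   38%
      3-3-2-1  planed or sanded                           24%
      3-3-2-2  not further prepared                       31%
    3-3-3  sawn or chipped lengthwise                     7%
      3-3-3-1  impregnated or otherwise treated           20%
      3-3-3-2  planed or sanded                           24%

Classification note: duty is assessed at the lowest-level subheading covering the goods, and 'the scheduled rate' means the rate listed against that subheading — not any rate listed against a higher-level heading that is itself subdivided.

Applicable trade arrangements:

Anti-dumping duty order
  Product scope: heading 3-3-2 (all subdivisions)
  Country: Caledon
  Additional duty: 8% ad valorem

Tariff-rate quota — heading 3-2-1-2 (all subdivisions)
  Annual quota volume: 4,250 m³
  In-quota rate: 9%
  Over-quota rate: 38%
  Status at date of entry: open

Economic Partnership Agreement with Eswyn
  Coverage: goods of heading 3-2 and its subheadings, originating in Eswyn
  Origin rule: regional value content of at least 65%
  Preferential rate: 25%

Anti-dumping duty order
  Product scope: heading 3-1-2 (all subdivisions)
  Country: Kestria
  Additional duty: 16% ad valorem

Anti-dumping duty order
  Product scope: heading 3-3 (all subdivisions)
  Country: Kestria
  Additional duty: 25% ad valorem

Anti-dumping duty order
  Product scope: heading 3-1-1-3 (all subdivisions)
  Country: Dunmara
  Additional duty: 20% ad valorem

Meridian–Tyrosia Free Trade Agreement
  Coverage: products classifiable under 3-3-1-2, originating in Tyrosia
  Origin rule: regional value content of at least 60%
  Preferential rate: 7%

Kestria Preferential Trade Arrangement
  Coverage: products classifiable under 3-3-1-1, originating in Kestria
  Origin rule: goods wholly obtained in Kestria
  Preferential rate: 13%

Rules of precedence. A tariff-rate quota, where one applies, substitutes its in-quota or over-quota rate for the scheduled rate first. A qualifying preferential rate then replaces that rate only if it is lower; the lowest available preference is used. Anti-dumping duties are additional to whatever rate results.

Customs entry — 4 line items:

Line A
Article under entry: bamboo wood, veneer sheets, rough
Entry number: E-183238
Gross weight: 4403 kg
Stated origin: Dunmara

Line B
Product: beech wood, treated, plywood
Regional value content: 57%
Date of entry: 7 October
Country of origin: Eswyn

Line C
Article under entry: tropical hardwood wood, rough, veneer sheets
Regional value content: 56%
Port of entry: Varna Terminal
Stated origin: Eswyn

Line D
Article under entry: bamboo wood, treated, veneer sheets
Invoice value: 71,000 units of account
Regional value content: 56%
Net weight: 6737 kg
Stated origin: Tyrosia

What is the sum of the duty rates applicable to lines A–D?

Line A: bamboo → 3-1; veneer sheets → 3-1-2; rough → 3-1-2-2. Scheduled 16%. No special measure applies. → 16%.
Line B: beech → 3-3; plywood → 3-3-1; treated → 3-3-1-2. Scheduled 4%. Eswyn agreement on 3-2: 3-3-1-2 not covered. → 4%.
Line C: tropical hardwood → 3-2; veneer sheets → 3-2-1; rough → 3-2-1-1. Scheduled 21%. Eswyn agreement on 3-2: RVC < 65%. → 21%.
Line D: bamboo → 3-1; veneer sheets → 3-1-2; treated → 3-1-2-1. Scheduled 7%. Tyrosia agreement on 3-3-1-2: 3-1-2-1 not covered. → 7%.
Sum: 16% + 4% + 21% + 7% = 48%.

48%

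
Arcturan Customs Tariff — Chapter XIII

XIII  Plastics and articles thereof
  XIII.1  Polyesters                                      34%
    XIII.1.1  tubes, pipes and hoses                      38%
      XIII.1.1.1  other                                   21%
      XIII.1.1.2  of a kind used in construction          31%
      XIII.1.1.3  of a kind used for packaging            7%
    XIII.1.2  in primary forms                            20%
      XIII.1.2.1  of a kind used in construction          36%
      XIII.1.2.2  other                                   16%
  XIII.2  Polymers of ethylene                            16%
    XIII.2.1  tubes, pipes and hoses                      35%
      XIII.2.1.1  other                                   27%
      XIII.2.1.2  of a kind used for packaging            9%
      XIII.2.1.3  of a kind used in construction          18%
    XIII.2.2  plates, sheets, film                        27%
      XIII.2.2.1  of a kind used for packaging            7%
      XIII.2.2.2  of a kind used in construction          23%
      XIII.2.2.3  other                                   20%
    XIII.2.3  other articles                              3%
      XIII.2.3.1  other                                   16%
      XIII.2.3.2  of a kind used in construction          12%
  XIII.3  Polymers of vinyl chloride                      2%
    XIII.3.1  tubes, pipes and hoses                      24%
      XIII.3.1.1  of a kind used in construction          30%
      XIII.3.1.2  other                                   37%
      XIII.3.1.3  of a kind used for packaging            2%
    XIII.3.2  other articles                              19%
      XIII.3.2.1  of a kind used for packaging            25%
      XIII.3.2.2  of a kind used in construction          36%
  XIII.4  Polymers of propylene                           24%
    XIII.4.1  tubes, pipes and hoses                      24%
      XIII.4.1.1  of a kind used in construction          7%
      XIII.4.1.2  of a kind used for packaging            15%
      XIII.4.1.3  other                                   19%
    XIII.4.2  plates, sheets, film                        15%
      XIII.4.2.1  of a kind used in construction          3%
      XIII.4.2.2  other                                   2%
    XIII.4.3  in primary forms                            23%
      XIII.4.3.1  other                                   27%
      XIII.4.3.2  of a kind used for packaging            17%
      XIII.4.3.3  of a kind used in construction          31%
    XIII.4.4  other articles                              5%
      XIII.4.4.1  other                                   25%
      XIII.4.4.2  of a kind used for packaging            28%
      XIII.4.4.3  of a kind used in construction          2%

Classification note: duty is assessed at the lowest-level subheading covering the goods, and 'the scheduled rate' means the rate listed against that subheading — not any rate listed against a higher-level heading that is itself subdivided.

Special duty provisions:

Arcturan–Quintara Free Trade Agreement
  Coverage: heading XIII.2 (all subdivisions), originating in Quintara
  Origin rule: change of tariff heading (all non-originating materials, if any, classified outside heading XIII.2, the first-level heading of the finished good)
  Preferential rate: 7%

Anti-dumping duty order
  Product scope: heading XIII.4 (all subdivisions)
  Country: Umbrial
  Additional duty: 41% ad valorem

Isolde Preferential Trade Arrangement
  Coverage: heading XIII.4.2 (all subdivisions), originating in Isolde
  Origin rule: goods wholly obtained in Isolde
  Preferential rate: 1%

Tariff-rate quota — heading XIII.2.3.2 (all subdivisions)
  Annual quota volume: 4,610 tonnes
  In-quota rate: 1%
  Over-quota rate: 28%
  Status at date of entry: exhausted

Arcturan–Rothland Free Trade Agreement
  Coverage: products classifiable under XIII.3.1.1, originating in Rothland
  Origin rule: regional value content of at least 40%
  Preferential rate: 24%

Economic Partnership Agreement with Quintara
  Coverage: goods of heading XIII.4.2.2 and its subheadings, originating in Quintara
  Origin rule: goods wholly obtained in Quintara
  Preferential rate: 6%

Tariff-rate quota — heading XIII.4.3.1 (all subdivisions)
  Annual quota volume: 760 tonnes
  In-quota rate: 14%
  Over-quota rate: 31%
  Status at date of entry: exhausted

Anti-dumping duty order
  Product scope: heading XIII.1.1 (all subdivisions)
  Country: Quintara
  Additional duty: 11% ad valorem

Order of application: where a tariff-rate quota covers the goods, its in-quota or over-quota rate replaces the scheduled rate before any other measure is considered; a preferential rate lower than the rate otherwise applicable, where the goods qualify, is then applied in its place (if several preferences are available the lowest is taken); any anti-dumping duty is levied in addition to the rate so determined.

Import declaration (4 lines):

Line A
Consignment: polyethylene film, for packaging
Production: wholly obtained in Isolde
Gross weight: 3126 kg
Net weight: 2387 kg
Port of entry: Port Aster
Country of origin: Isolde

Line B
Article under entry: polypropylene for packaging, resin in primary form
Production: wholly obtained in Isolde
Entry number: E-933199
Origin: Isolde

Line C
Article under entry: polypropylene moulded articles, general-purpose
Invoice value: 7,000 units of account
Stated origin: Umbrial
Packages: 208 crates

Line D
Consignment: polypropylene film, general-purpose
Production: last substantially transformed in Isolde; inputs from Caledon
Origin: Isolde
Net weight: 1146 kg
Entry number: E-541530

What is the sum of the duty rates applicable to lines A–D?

92%

Line A: polyethylene → XIII.2; film → XIII.2.2; for packaging → XIII.2.2.1. Scheduled 7%. Isolde agreement on XIII.4.2: XIII.2.2.1 not covered. → 7%.
Line B: polypropylene → XIII.4; resin in primary form → XIII.4.3; for packaging → XIII.4.3.2. Scheduled 17%. Isolde agreement on XIII.4.2: XIII.4.3.2 not covered. → 17%.
Line C: polypropylene → XIII.4; moulded articles → XIII.4.4; general-purpose → XIII.4.4.1. Scheduled 25%. anti-dumping (Umbrial, XIII.4): +41%; total 25% + 41% = 66%. → 66%.
Line D: polypropylene → XIII.4; film → XIII.4.2; general-purpose → XIII.4.2.2. Scheduled 2%. Isolde agreement on XIII.4.2: not wholly obtained. → 2%.
Sum: 7% + 17% + 66% + 2% = 92%.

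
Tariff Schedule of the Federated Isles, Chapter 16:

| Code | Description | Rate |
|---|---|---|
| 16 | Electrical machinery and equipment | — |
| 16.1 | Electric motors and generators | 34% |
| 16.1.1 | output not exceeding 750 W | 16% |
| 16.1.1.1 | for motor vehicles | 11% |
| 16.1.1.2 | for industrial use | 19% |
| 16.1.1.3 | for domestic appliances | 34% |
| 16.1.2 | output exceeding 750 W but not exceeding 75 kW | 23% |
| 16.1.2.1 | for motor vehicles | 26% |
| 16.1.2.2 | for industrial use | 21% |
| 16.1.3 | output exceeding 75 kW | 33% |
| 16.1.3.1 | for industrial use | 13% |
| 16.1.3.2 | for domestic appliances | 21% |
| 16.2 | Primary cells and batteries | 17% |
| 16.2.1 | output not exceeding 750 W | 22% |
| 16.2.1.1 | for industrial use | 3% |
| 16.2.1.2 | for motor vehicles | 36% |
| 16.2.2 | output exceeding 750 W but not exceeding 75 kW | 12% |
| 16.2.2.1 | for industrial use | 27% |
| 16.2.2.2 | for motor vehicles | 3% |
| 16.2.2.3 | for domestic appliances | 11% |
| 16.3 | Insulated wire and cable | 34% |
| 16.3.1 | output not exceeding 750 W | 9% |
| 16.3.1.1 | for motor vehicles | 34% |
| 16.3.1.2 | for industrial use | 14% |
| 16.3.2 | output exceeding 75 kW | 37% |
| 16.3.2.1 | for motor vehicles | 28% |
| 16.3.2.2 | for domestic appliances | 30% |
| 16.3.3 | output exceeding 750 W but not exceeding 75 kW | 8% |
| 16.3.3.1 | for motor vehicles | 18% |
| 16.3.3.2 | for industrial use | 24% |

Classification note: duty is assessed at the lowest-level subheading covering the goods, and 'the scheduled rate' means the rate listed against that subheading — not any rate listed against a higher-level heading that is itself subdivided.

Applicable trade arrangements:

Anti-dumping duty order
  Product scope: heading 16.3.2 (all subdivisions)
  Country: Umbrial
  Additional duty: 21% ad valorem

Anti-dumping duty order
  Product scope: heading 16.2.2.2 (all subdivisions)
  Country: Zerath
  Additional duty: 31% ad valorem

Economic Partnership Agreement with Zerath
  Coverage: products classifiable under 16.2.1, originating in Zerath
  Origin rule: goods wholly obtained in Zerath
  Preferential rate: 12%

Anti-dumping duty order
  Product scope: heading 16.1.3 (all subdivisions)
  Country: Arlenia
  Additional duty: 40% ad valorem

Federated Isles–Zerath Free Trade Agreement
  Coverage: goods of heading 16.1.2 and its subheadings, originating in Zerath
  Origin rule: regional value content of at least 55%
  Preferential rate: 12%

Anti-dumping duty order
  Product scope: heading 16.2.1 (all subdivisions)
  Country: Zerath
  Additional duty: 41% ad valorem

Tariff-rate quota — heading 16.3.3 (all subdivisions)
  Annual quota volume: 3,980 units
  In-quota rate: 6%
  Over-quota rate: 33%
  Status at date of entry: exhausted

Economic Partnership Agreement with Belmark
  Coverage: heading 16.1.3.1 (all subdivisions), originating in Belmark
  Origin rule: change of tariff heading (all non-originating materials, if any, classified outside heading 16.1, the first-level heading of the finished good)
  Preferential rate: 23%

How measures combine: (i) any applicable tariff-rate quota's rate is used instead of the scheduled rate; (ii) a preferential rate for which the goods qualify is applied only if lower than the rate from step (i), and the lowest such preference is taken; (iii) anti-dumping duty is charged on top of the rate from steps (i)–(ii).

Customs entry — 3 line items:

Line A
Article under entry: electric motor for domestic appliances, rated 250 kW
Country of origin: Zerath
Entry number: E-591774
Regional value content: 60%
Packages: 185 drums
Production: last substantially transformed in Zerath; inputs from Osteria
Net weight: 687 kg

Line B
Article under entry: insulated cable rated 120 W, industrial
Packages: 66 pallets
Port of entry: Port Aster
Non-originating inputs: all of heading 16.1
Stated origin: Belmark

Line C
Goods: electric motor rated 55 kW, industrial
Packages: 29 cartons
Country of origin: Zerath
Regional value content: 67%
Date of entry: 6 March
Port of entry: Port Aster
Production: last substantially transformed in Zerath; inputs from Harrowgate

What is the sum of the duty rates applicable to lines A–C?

Line A: electric motor → 16.1; rated 250 kW → 16.1.3; for domestic appliances → 16.1.3.2. Scheduled 21%. Zerath agreement on 16.2.1: 16.1.3.2 not covered; Zerath agreement on 16.1.2: 16.1.3.2 not covered. → 21%.
Line B: insulated cable → 16.3; rated 120 W → 16.3.1; industrial → 16.3.1.2. Scheduled 14%. Belmark agreement on 16.1.3.1: 16.3.1.2 not covered. → 14%.
Line C: electric motor → 16.1; rated 55 kW → 16.1.2; industrial → 16.1.2.2. Scheduled 21%. Zerath agreement on 16.2.1: 16.1.2.2 not covered; Zerath agreement on 16.1.2: RVC ≥ 55% → 12% available; preferential 12%. → 12%.
Sum: 21% + 14% + 12% = 47%.

47%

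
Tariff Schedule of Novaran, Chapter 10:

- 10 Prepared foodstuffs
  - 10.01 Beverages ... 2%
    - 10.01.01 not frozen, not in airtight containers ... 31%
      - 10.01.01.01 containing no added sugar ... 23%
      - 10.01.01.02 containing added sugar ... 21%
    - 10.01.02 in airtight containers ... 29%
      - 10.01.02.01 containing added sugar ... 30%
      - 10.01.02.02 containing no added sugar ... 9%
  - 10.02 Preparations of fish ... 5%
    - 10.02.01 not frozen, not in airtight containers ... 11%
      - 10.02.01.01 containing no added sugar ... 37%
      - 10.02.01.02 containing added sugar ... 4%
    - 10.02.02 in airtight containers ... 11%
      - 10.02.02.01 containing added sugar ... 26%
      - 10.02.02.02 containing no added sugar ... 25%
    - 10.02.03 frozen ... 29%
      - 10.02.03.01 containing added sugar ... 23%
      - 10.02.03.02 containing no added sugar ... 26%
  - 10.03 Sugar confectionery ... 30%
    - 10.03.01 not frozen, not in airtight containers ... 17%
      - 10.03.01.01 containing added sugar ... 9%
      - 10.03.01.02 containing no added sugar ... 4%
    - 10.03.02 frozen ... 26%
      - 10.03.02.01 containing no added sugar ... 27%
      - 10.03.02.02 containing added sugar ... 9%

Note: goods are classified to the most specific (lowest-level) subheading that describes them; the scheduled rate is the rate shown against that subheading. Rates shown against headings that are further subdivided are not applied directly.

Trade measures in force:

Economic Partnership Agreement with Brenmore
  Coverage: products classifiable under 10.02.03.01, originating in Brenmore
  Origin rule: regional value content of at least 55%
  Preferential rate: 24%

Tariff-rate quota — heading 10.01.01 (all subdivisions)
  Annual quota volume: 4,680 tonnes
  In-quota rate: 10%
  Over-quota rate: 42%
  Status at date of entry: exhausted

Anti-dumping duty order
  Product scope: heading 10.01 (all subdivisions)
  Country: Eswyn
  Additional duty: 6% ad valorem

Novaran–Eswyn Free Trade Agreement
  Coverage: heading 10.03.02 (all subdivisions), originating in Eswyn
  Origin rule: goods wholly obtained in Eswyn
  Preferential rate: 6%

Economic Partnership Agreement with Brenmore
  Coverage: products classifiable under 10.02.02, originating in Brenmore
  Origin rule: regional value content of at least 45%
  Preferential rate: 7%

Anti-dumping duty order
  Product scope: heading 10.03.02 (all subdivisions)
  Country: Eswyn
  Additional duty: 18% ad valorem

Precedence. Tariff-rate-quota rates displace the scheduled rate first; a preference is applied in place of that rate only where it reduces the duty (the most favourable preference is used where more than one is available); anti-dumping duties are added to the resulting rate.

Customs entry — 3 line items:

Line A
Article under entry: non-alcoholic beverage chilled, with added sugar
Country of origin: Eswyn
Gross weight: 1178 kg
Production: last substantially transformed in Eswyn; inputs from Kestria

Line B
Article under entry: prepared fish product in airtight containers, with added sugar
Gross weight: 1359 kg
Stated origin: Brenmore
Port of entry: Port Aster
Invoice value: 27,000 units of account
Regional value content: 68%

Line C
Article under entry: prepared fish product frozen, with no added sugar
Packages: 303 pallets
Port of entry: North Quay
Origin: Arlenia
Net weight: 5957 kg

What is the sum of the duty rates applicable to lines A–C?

Line A: non-alcoholic beverage → 10.01; chilled → 10.01.01; with added sugar → 10.01.01.02. Scheduled 21%. quota on 10.01.01 exhausted → over-quota 42%; Eswyn agreement on 10.03.02: 10.01.01.02 not covered; anti-dumping (Eswyn, 10.01): +6%; total 42% + 6% = 48%. → 48%.
Line B: prepared fish product → 10.02; in airtight containers → 10.02.02; with added sugar → 10.02.02.01. Scheduled 26%. Brenmore agreement on 10.02.03.01: 10.02.02.01 not covered; Brenmore agreement on 10.02.02: RVC ≥ 45% → 7% available; preferential 7%. → 7%.
Line C: prepared fish product → 10.02; frozen → 10.02.03; with no added sugar → 10.02.03.02. Scheduled 26%. No special measure applies. → 26%.
Sum: 48% + 7% + 26% = 81%.

81%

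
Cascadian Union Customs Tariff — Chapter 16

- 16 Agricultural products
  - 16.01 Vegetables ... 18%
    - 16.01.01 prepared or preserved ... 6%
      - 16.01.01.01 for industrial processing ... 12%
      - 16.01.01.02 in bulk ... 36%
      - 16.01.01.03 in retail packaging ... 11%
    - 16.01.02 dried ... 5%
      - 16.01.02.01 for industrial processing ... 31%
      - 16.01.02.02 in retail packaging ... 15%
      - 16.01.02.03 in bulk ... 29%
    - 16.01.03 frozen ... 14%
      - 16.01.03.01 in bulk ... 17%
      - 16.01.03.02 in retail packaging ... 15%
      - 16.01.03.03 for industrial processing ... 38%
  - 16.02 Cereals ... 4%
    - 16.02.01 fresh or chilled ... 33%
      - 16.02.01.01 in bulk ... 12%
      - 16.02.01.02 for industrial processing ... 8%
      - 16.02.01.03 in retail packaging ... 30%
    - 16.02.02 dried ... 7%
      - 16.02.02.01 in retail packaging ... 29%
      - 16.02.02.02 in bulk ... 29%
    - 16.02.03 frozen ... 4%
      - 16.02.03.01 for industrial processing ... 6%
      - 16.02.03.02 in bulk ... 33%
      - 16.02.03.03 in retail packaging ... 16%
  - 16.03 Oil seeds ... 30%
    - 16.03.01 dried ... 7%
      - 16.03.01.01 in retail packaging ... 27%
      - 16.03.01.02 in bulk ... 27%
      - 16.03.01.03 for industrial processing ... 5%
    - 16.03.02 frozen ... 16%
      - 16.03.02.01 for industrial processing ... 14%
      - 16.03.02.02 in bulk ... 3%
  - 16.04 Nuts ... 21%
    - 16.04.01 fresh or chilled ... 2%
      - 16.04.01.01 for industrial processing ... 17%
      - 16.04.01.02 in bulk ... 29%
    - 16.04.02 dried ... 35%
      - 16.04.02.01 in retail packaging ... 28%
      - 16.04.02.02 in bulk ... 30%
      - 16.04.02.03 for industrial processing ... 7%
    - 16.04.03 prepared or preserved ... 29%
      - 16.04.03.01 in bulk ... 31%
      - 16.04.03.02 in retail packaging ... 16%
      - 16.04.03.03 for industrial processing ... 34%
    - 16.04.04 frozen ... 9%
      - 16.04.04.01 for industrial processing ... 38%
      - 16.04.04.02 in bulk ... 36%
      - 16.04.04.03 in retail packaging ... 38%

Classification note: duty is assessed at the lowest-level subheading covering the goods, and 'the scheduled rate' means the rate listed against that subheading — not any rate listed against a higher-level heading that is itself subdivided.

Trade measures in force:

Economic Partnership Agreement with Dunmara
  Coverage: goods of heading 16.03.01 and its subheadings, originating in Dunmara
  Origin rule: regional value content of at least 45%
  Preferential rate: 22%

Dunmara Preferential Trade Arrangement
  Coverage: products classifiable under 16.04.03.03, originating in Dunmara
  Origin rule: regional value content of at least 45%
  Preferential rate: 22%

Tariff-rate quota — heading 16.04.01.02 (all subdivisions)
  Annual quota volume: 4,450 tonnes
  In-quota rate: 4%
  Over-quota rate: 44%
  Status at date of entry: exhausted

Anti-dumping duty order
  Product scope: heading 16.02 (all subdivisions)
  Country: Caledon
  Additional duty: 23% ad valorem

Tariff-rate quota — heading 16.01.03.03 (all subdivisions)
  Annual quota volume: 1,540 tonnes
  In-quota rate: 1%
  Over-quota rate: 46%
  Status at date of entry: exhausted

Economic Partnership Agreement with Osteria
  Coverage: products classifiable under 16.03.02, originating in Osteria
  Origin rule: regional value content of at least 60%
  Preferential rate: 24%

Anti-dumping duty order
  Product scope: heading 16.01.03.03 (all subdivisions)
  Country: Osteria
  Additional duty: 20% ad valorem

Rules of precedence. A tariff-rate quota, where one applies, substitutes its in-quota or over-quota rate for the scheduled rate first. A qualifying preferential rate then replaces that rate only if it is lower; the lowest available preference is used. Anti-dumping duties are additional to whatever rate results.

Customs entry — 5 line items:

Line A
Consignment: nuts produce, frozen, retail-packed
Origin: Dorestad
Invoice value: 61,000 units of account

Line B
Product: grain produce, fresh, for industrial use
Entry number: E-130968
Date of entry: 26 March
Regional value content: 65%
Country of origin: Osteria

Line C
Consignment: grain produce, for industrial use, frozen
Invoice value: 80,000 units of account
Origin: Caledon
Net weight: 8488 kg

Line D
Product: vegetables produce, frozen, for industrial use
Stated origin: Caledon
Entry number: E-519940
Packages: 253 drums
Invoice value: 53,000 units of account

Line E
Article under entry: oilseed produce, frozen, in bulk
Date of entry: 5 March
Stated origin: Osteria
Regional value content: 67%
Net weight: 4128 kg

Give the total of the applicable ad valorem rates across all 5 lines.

124%

Line A: nuts → 16.04; frozen → 16.04.04; retail-packed → 16.04.04.03. Scheduled 38%. No special measure applies. → 38%.
Line B: grain → 16.02; fresh → 16.02.01; for industrial use → 16.02.01.02. Scheduled 8%. Osteria agreement on 16.03.02: 16.02.01.02 not covered. → 8%.
Line C: grain → 16.02; frozen → 16.02.03; for industrial use → 16.02.03.01. Scheduled 6%. anti-dumping (Caledon, 16.02): +23%; total 6% + 23% = 29%. → 29%.
Line D: vegetables → 16.01; frozen → 16.01.03; for industrial use → 16.01.03.03. Scheduled 38%. quota on 16.01.03.03 exhausted → over-quota 46%. → 46%.
Line E: oilseed → 16.03; frozen → 16.03.02; in bulk → 16.03.02.02. Scheduled 3%. Osteria agreement on 16.03.02: RVC ≥ 60% → 24% available; preference 24% not lower than 3% → no reduction. → 3%.
Sum: 38% + 8% + 29% + 46% + 3% = 124%.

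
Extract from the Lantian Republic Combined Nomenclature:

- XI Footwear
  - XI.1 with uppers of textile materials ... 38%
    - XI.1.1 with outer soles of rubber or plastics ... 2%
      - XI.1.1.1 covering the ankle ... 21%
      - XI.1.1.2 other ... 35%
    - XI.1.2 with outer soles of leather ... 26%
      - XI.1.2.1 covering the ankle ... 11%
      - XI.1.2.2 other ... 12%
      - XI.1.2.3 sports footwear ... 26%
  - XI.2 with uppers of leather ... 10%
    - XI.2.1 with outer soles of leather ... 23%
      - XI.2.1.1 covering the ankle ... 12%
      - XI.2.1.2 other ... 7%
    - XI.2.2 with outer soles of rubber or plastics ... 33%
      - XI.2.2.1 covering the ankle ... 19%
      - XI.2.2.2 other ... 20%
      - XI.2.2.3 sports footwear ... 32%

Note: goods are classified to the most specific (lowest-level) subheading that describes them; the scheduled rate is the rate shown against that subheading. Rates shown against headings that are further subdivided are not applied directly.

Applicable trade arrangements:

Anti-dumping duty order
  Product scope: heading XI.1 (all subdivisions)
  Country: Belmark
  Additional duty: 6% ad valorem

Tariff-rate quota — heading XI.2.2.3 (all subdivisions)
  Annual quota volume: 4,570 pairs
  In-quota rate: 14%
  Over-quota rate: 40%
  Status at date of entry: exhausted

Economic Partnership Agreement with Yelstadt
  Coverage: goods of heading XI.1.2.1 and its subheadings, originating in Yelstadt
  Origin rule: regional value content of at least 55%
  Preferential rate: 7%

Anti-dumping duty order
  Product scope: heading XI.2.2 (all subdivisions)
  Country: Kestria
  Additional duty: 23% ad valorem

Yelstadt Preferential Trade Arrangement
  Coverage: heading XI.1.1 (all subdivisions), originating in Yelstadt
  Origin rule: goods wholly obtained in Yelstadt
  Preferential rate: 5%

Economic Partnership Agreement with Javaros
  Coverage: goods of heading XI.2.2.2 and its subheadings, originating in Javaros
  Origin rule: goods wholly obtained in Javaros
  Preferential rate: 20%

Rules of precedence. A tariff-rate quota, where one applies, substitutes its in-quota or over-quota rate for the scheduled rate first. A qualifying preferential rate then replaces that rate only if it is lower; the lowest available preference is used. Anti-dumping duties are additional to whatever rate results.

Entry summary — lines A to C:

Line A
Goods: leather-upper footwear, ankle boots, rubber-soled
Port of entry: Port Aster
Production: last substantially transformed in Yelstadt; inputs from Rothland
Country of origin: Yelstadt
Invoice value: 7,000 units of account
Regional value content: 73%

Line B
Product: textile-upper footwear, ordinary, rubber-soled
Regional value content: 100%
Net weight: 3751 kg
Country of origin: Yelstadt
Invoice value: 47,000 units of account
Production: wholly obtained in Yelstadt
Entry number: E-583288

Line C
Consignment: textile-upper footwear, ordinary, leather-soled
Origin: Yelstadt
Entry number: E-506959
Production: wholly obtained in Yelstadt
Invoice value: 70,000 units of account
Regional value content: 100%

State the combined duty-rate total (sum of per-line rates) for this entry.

36%

Line A: leather-upper → XI.2; rubber-soled → XI.2.2; ankle boots → XI.2.2.1. Scheduled 19%. Yelstadt agreement on XI.1.2.1: XI.2.2.1 not covered; Yelstadt agreement on XI.1.1: XI.2.2.1 not covered. → 19%.
Line B: textile-upper → XI.1; rubber-soled → XI.1.1; ordinary → XI.1.1.2. Scheduled 35%. Yelstadt agreement on XI.1.2.1: XI.1.1.2 not covered; Yelstadt agreement on XI.1.1: wholly obtained → 5% available; preferential 5%. → 5%.
Line C: textile-upper → XI.1; leather-soled → XI.1.2; ordinary → XI.1.2.2. Scheduled 12%. Yelstadt agreement on XI.1.2.1: XI.1.2.2 not covered; Yelstadt agreement on XI.1.1: XI.1.2.2 not covered. → 12%.
Sum: 19% + 5% + 12% = 36%.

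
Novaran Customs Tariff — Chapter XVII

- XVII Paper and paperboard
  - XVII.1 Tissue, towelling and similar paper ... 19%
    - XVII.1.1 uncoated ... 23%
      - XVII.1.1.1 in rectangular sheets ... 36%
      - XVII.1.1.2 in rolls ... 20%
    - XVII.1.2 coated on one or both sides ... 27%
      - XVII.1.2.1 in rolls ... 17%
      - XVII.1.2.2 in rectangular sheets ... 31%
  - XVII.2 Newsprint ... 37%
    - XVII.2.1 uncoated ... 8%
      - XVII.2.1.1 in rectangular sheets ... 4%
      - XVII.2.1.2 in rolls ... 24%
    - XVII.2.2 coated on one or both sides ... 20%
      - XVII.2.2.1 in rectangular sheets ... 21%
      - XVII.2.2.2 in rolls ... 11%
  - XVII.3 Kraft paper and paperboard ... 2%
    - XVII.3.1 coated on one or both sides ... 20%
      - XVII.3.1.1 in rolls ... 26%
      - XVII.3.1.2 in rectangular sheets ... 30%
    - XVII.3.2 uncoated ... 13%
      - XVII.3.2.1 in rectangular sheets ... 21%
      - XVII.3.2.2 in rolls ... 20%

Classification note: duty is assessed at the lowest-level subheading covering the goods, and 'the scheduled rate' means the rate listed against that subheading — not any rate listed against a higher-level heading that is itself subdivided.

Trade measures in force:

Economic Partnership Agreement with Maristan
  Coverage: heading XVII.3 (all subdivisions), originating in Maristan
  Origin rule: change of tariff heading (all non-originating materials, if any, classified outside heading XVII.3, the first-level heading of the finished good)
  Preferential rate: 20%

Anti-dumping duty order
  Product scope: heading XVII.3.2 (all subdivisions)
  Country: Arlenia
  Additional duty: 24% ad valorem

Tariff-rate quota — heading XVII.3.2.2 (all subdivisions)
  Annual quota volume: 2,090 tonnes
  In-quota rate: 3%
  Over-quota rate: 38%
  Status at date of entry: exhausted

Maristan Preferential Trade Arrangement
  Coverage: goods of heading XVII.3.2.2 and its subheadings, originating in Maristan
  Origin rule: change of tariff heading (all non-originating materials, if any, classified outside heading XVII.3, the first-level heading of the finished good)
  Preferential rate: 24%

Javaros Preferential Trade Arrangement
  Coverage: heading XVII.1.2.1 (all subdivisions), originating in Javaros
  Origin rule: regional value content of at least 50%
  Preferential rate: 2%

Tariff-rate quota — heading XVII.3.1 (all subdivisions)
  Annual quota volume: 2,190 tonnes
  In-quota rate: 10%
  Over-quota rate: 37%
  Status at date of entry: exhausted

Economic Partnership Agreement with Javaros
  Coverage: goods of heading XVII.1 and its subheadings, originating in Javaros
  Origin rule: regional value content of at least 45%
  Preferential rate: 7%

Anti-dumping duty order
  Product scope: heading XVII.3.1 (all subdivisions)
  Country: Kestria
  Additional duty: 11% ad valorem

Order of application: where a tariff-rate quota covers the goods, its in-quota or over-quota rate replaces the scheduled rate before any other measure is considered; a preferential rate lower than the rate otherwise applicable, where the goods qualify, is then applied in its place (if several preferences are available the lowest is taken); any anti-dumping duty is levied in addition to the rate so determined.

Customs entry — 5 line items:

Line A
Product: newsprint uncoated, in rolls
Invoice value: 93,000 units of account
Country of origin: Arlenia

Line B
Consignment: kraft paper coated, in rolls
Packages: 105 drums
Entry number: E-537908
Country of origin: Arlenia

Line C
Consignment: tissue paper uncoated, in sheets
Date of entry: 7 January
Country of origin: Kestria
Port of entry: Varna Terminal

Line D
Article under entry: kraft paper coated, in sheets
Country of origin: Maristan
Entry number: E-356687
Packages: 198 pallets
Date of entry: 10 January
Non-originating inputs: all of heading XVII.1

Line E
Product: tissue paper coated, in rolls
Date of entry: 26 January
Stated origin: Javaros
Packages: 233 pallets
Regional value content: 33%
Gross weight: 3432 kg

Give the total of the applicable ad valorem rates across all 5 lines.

134%

Line A: newsprint → XVII.2; uncoated → XVII.2.1; in rolls → XVII.2.1.2. Scheduled 24%. No special measure applies. → 24%.
Line B: kraft paper → XVII.3; coated → XVII.3.1; in rolls → XVII.3.1.1. Scheduled 26%. quota on XVII.3.1 exhausted → over-quota 37%. → 37%.
Line C: tissue paper → XVII.1; uncoated → XVII.1.1; in sheets → XVII.1.1.1. Scheduled 36%. No special measure applies. → 36%.
Line D: kraft paper → XVII.3; coated → XVII.3.1; in sheets → XVII.3.1.2. Scheduled 30%. quota on XVII.3.1 exhausted → over-quota 37%; Maristan agreement on XVII.3: CTH met → 20% available; Maristan agreement on XVII.3.2.2: XVII.3.1.2 not covered; preferential 20%. → 20%.
Line E: tissue paper → XVII.1; coated → XVII.1.2; in rolls → XVII.1.2.1. Scheduled 17%. Javaros agreement on XVII.1.2.1: RVC < 50%; Javaros agreement on XVII.1: RVC < 45%. → 17%.
Sum: 24% + 37% + 36% + 20% + 17% = 134%.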